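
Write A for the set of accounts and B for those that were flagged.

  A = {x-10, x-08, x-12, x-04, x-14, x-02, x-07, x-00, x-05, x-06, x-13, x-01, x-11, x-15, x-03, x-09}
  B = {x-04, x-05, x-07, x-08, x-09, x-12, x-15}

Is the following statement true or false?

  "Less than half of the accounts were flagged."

Truth condition: |A ∩ B| < |A ∖ B|.
|A| = 16, |A ∩ B| = 7, |A ∖ B| = 9.
7 < 9, so the statement is true.

True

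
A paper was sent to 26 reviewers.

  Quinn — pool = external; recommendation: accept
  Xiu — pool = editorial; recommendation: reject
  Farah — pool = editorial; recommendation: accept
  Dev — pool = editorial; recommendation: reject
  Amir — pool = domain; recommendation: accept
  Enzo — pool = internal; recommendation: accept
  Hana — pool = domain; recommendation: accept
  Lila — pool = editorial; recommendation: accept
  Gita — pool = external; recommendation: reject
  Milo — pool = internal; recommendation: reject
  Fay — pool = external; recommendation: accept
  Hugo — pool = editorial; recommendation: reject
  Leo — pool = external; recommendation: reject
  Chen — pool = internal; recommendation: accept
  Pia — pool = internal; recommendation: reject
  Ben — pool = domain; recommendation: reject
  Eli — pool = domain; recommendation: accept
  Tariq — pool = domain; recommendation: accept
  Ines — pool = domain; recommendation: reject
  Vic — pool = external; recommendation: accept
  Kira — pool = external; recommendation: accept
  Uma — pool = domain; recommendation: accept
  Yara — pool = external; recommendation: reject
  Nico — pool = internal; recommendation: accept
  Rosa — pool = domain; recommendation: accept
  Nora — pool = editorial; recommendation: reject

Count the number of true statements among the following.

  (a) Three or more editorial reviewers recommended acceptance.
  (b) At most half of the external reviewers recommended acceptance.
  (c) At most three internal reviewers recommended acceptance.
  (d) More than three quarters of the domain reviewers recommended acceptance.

1

(a) editorial: |A| = 6, |A ∩ B| = 2; needs |A ∩ B| ≥ 3 — false.
(b) external: |A| = 7, |A ∩ B| = 4; needs |A ∩ B| ≤ |A ∖ B| — false.
(c) internal: |A| = 5, |A ∩ B| = 3; needs |A ∩ B| ≤ 3 — true.
(d) domain: |A| = 8, |A ∩ B| = 6; needs |A ∩ B| / |A| > 3/4 — false.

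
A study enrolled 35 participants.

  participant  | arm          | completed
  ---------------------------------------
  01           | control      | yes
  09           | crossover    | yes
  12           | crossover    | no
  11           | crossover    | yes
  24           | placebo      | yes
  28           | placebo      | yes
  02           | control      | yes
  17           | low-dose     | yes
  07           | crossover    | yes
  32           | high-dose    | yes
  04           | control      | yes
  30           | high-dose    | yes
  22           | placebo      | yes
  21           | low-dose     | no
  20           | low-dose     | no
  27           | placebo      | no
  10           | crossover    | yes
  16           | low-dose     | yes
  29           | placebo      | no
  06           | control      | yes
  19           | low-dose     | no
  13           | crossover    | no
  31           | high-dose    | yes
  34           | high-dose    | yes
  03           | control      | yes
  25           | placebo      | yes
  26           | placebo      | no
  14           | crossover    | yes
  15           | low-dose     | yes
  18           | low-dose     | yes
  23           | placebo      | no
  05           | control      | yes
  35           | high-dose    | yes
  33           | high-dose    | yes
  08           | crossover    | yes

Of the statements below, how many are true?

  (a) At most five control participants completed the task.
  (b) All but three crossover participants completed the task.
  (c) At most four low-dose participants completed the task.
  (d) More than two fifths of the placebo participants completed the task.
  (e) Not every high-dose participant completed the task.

2

(a) control: |A| = 6, |A ∩ B| = 6; needs |A ∩ B| ≤ 5 — false.
(b) crossover: |A| = 8, |A ∩ B| = 6; needs |A ∖ B| = 3 — false.
(c) low-dose: |A| = 7, |A ∩ B| = 4; needs |A ∩ B| ≤ 4 — true.
(d) placebo: |A| = 8, |A ∩ B| = 4; needs |A ∩ B| / |A| > 2/5 — true.
(e) high-dose: |A| = 6, |A ∩ B| = 6; needs A ⊄ B (|A ∖ B| ≥ 1) — false.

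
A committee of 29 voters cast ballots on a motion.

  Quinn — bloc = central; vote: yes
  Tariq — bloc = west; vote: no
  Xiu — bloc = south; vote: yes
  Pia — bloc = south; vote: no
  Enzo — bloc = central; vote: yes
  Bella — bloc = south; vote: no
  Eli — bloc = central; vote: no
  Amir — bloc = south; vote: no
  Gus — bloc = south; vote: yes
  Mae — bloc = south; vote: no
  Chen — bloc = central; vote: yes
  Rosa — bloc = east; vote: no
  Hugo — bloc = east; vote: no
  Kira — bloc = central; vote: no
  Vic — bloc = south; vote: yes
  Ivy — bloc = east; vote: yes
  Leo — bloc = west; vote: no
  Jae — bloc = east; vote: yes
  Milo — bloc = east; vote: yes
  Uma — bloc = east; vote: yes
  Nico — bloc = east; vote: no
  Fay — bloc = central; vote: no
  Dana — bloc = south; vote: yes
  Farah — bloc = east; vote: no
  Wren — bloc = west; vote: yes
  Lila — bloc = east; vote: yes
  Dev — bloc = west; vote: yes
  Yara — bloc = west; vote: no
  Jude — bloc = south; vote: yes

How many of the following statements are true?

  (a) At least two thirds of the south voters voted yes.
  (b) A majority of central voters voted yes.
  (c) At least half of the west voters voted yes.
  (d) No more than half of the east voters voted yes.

0

(a) south: |A| = 9, |A ∩ B| = 5; needs |A ∩ B| / |A| ≥ 2/3 — false.
(b) central: |A| = 6, |A ∩ B| = 3; needs |A ∩ B| > |A ∖ B| — false.
(c) west: |A| = 5, |A ∩ B| = 2; needs |A ∩ B| ≥ |A ∖ B| — false.
(d) east: |A| = 9, |A ∩ B| = 5; needs |A ∩ B| ≤ |A ∖ B| — false.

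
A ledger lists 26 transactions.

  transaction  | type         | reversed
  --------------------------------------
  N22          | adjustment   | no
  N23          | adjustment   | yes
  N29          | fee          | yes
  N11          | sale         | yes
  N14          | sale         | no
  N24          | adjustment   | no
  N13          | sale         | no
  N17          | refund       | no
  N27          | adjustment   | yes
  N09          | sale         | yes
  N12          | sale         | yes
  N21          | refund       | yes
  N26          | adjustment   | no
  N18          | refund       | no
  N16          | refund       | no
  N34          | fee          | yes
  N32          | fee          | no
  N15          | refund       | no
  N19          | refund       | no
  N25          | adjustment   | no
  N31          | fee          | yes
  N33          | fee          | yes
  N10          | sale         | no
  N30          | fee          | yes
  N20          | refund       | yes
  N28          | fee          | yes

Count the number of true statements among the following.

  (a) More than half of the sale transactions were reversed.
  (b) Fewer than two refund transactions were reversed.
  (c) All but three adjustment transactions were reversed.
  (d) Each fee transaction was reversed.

(a) sale: |A| = 6, |A ∩ B| = 3; needs |A ∩ B| > |A ∖ B| — false.
(b) refund: |A| = 7, |A ∩ B| = 2; needs |A ∩ B| < 2 — false.
(c) adjustment: |A| = 6, |A ∩ B| = 2; needs |A ∖ B| = 3 — false.
(d) fee: |A| = 7, |A ∩ B| = 6; needs A ⊆ B, i.e. every element of A is in B (|A ∖ B| = 0) — false.

0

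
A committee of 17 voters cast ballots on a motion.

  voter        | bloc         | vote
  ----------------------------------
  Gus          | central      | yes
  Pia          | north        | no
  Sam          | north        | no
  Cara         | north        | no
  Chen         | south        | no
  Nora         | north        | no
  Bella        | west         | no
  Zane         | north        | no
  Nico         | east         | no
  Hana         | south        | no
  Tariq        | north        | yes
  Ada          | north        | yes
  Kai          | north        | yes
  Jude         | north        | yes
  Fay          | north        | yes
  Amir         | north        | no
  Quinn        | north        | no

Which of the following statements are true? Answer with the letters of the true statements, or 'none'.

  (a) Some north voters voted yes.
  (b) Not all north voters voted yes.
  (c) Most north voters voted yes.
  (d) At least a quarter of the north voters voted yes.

(a), (b), (d)

|A| = 12, |A ∩ B| = 5, |A ∖ B| = 7.
(a) A ∩ B ≠ ∅ (|A ∩ B| ≥ 1): holds.
(b) A ⊄ B (|A ∖ B| ≥ 1): holds.
(c) |A ∩ B| > |A ∖ B|: fails.
(d) |A ∩ B| / |A| ≥ 1/4: holds.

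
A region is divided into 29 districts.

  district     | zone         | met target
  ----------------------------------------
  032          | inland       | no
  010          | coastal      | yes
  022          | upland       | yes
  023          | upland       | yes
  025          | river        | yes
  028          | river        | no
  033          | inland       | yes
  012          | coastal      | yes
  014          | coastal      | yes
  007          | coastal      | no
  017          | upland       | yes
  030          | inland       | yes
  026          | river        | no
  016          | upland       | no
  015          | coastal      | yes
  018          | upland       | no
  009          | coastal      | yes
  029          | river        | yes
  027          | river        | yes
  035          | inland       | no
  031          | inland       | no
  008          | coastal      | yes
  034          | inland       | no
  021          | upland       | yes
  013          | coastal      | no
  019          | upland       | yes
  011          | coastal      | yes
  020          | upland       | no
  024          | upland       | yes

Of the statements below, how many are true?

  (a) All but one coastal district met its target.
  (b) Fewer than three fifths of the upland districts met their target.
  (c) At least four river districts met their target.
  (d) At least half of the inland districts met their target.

(a) coastal: |A| = 9, |A ∩ B| = 7; needs |A ∖ B| = 1 — false.
(b) upland: |A| = 9, |A ∩ B| = 6; needs |A ∩ B| / |A| < 3/5 — false.
(c) river: |A| = 5, |A ∩ B| = 3; needs |A ∩ B| ≥ 4 — false.
(d) inland: |A| = 6, |A ∩ B| = 2; needs |A ∩ B| ≥ |A ∖ B| — false.

0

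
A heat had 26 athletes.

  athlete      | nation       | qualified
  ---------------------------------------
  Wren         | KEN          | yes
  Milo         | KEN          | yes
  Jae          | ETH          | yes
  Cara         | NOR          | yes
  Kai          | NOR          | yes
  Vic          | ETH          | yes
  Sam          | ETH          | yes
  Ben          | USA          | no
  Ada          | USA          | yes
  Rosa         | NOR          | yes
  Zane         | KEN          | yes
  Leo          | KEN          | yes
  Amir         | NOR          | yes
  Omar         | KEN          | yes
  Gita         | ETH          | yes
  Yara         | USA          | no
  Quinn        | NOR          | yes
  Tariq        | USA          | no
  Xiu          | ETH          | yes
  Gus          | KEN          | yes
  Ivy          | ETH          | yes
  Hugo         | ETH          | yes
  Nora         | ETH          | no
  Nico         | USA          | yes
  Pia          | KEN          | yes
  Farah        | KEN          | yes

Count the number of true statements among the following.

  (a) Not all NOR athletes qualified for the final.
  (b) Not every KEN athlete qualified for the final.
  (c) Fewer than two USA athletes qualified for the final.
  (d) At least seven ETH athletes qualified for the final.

(a) NOR: |A| = 5, |A ∩ B| = 5; needs A ⊄ B (|A ∖ B| ≥ 1) — false.
(b) KEN: |A| = 8, |A ∩ B| = 8; needs A ⊄ B (|A ∖ B| ≥ 1) — false.
(c) USA: |A| = 5, |A ∩ B| = 2; needs |A ∩ B| < 2 — false.
(d) ETH: |A| = 8, |A ∩ B| = 7; needs |A ∩ B| ≥ 7 — true.

1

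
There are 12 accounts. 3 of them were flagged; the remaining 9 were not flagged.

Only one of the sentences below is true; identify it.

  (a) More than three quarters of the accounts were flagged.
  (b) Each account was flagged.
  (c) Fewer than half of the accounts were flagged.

|A| = 12, |A ∩ B| = 3, |A ∖ B| = 9.
(a) requires |A ∩ B| / |A| > 3/4: false.
(b) requires A ⊆ B, i.e. every element of A is in B (|A ∖ B| = 0): false.
(c) requires |A ∩ B| < |A ∖ B|: true.

(c)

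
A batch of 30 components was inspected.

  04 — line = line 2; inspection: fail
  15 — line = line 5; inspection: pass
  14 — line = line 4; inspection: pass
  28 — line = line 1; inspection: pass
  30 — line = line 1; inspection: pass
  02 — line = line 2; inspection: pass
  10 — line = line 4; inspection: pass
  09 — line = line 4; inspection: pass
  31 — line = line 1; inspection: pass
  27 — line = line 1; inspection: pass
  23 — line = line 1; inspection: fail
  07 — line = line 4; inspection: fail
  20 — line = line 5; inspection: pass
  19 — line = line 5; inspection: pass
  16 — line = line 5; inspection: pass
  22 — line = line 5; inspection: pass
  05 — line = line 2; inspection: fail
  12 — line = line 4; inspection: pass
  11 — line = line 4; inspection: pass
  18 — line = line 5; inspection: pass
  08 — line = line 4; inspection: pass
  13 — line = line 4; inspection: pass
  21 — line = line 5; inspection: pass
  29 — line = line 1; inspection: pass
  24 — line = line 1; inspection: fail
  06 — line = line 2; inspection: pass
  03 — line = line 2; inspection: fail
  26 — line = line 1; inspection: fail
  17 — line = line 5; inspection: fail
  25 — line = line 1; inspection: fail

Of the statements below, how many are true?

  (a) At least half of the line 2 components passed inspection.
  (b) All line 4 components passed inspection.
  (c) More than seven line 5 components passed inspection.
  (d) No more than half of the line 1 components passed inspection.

(a) line 2: |A| = 5, |A ∩ B| = 2; needs |A ∩ B| ≥ |A ∖ B| — false.
(b) line 4: |A| = 8, |A ∩ B| = 7; needs A ⊆ B, i.e. every element of A is in B (|A ∖ B| = 0) — false.
(c) line 5: |A| = 8, |A ∩ B| = 7; needs |A ∩ B| > 7 — false.
(d) line 1: |A| = 9, |A ∩ B| = 5; needs |A ∩ B| ≤ |A ∖ B| — false.

0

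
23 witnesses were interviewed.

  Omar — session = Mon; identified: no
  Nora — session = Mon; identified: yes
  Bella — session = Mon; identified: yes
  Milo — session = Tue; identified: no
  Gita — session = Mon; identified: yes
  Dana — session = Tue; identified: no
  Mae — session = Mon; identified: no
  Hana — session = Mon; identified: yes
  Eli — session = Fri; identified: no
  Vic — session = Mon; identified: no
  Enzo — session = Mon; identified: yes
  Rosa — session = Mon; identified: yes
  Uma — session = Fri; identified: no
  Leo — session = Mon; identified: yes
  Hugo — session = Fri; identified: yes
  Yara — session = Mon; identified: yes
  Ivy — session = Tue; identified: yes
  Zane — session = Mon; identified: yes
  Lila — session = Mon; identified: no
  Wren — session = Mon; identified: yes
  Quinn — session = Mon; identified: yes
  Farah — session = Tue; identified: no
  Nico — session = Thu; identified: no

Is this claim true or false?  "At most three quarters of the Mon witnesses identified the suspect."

'At most three quarters of the Mon witnesses identified the suspect' holds iff |A ∩ B| / |A| ≤ 3/4.
|A| = 15, |A ∩ B| = 11, |A ∖ B| = 4.
|A ∩ B|/|A| = 11/15, so the statement is true.

True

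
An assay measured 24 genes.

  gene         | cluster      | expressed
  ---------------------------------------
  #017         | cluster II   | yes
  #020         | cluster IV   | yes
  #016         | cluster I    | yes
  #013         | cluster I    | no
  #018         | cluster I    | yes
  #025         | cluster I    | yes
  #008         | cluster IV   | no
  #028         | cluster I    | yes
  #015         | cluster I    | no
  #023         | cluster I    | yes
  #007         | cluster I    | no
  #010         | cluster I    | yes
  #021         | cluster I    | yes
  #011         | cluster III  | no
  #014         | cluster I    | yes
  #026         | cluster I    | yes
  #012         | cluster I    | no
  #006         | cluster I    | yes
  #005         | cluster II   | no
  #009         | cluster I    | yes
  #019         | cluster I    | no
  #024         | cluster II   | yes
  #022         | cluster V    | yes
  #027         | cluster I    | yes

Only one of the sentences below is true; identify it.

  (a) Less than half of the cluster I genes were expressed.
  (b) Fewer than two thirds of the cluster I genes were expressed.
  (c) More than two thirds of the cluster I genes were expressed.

(c)

|A| = 17, |A ∩ B| = 12, |A ∖ B| = 5.
(a) requires |A ∩ B| < |A ∖ B|: false.
(b) requires |A ∩ B| / |A| < 2/3: false.
(c) requires |A ∩ B| / |A| > 2/3: true.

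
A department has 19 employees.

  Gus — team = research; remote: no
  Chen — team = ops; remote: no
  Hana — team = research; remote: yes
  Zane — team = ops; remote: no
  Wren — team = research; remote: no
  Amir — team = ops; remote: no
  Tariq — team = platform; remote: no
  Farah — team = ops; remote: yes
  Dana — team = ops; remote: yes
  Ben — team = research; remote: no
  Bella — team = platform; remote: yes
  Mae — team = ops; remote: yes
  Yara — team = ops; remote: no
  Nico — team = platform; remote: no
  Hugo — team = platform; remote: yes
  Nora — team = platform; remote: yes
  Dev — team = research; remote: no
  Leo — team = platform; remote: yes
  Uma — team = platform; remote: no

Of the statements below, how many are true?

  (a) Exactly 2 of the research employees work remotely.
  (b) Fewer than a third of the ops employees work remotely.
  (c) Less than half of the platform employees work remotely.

(a) research: |A| = 5, |A ∩ B| = 1; needs |A ∩ B| = 2 — false.
(b) ops: |A| = 7, |A ∩ B| = 3; needs |A ∩ B| / |A| < 1/3 — false.
(c) platform: |A| = 7, |A ∩ B| = 4; needs |A ∩ B| < |A ∖ B| — false.

0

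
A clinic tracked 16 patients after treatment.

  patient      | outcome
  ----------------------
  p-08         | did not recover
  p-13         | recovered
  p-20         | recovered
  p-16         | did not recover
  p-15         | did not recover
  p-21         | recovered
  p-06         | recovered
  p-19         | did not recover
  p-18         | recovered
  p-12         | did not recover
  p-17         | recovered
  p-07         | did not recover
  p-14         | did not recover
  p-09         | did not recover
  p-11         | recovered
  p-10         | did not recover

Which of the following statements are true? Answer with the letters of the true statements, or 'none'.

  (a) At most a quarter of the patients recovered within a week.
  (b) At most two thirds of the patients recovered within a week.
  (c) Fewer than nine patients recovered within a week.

(b), (c)

|A| = 16, |A ∩ B| = 7, |A ∖ B| = 9.
(a) |A ∩ B| / |A| ≤ 1/4: fails.
(b) |A ∩ B| / |A| ≤ 2/3: holds.
(c) |A ∩ B| < 9: holds.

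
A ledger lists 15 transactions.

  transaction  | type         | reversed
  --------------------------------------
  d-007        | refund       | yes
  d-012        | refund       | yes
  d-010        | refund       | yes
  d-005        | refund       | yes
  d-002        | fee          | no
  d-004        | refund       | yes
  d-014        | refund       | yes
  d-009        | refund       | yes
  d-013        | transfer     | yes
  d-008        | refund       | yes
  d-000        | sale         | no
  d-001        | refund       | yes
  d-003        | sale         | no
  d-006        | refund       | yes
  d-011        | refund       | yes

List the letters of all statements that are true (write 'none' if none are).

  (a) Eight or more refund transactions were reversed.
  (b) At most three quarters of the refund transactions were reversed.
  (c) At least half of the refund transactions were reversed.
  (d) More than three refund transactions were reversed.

|A| = 11, |A ∩ B| = 11, |A ∖ B| = 0.
(a) |A ∩ B| ≥ 8: holds.
(b) |A ∩ B| / |A| ≤ 3/4: fails.
(c) |A ∩ B| ≥ |A ∖ B|: holds.
(d) |A ∩ B| > 3: holds.

(a), (c), (d)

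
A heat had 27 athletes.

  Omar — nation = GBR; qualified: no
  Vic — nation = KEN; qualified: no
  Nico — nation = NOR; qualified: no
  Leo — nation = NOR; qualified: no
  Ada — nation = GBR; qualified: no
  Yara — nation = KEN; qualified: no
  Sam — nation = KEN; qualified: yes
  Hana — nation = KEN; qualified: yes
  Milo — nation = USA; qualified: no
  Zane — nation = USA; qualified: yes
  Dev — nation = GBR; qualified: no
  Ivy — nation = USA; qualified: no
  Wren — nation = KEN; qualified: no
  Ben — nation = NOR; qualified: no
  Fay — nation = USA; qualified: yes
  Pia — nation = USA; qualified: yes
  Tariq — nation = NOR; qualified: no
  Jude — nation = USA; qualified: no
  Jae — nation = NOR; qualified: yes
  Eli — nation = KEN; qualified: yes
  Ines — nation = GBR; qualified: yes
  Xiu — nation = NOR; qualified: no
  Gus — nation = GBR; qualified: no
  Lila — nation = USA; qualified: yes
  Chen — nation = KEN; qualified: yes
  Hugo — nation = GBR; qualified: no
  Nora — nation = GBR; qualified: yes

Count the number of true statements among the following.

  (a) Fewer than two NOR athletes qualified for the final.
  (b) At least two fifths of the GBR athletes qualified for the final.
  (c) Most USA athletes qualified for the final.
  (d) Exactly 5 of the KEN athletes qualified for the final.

(a) NOR: |A| = 6, |A ∩ B| = 1; needs |A ∩ B| < 2 — true.
(b) GBR: |A| = 7, |A ∩ B| = 2; needs |A ∩ B| / |A| ≥ 2/5 — false.
(c) USA: |A| = 7, |A ∩ B| = 4; needs |A ∩ B| > |A ∖ B| — true.
(d) KEN: |A| = 7, |A ∩ B| = 4; needs |A ∩ B| = 5 — false.

2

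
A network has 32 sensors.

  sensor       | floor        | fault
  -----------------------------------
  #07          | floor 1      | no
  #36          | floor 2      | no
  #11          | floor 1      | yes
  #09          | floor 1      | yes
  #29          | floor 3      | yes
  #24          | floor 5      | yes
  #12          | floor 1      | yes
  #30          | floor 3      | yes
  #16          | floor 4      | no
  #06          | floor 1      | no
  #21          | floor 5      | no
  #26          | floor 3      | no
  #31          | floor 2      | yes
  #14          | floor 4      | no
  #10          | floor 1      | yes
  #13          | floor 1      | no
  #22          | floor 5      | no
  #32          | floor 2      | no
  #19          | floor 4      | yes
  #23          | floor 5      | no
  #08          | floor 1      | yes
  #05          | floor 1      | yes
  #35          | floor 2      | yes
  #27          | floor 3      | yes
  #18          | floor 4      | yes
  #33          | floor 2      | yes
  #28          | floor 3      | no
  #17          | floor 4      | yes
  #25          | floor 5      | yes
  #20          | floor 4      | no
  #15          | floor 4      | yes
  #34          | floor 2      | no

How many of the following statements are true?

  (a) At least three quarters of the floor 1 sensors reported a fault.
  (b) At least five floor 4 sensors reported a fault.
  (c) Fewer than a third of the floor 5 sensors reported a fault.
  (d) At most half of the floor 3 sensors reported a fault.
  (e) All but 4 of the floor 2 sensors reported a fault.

(a) floor 1: |A| = 9, |A ∩ B| = 6; needs |A ∩ B| / |A| ≥ 3/4 — false.
(b) floor 4: |A| = 7, |A ∩ B| = 4; needs |A ∩ B| ≥ 5 — false.
(c) floor 5: |A| = 5, |A ∩ B| = 2; needs |A ∩ B| / |A| < 1/3 — false.
(d) floor 3: |A| = 5, |A ∩ B| = 3; needs |A ∩ B| ≤ |A ∖ B| — false.
(e) floor 2: |A| = 6, |A ∩ B| = 3; needs |A ∖ B| = 4 — false.

0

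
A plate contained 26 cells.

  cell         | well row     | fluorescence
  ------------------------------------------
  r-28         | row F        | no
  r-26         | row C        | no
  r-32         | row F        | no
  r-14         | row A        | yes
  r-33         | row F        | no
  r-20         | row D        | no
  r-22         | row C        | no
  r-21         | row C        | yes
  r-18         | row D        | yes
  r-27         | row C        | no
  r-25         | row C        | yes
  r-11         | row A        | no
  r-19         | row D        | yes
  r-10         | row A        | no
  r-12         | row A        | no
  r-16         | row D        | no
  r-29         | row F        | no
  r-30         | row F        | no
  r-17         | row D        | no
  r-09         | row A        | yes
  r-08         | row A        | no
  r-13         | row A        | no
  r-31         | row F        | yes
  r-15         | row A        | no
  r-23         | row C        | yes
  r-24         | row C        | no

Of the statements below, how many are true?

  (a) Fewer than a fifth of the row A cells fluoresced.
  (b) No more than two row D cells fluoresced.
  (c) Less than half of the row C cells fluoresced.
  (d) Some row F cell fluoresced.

(a) row A: |A| = 8, |A ∩ B| = 2; needs |A ∩ B| / |A| < 1/5 — false.
(b) row D: |A| = 5, |A ∩ B| = 2; needs |A ∩ B| ≤ 2 — true.
(c) row C: |A| = 7, |A ∩ B| = 3; needs |A ∩ B| < |A ∖ B| — true.
(d) row F: |A| = 6, |A ∩ B| = 1; needs A ∩ B ≠ ∅ (|A ∩ B| ≥ 1) — true.

3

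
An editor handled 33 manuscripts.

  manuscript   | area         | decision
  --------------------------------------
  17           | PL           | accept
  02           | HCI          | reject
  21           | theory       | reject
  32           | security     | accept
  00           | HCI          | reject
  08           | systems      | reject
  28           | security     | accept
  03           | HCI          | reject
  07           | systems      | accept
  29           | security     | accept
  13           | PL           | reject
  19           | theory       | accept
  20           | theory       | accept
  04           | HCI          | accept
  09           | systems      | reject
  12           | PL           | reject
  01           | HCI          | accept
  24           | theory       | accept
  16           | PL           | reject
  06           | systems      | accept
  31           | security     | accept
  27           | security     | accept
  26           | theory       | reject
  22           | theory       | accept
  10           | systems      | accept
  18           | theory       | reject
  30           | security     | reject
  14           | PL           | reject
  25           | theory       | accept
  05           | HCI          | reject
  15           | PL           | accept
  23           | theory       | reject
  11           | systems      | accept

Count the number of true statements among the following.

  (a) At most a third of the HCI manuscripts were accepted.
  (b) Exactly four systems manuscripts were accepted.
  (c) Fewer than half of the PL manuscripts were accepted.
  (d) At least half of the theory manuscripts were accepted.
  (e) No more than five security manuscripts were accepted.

(a) HCI: |A| = 6, |A ∩ B| = 2; needs |A ∩ B| / |A| ≤ 1/3 — true.
(b) systems: |A| = 6, |A ∩ B| = 4; needs |A ∩ B| = 4 — true.
(c) PL: |A| = 6, |A ∩ B| = 2; needs |A ∩ B| < |A ∖ B| — true.
(d) theory: |A| = 9, |A ∩ B| = 5; needs |A ∩ B| ≥ |A ∖ B| — true.
(e) security: |A| = 6, |A ∩ B| = 5; needs |A ∩ B| ≤ 5 — true.

5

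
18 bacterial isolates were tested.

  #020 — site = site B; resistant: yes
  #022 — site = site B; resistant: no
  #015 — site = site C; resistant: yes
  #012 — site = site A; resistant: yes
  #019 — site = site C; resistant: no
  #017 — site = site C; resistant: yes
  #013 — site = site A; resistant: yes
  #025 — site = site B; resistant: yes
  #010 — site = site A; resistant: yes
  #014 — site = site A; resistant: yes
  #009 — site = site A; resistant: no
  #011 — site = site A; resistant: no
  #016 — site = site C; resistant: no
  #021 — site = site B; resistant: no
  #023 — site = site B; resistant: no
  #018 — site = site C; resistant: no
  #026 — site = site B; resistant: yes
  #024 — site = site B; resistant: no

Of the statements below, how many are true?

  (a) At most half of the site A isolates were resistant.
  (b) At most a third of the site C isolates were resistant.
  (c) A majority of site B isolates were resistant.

(a) site A: |A| = 6, |A ∩ B| = 4; needs |A ∩ B| ≤ |A ∖ B| — false.
(b) site C: |A| = 5, |A ∩ B| = 2; needs |A ∩ B| / |A| ≤ 1/3 — false.
(c) site B: |A| = 7, |A ∩ B| = 3; needs |A ∩ B| > |A ∖ B| — false.

0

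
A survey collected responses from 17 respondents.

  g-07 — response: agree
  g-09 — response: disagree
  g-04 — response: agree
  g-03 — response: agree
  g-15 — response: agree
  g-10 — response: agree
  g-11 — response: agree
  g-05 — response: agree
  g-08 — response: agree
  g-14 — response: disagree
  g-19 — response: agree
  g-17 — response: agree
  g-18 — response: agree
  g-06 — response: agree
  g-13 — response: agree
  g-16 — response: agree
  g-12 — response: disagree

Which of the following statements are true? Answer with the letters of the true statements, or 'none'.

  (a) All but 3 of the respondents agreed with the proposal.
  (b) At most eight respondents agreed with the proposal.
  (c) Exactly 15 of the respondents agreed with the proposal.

(a)

|A| = 17, |A ∩ B| = 14, |A ∖ B| = 3.
(a) |A ∖ B| = 3: holds.
(b) |A ∩ B| ≤ 8: fails.
(c) |A ∩ B| = 15: fails.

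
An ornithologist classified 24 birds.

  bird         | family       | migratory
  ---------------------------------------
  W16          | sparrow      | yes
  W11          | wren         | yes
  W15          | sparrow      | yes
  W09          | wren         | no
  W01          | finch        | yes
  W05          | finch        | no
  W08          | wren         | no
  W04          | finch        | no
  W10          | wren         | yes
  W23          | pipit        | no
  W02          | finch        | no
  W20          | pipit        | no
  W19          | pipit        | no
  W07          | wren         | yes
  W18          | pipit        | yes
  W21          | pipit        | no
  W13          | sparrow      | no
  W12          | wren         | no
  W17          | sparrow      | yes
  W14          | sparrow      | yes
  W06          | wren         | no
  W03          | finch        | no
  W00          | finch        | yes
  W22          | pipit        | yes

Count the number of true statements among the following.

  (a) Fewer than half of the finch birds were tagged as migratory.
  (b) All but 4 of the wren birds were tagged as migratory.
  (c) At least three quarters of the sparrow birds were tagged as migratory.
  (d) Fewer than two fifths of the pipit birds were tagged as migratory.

4

(a) finch: |A| = 6, |A ∩ B| = 2; needs |A ∩ B| < |A ∖ B| — true.
(b) wren: |A| = 7, |A ∩ B| = 3; needs |A ∖ B| = 4 — true.
(c) sparrow: |A| = 5, |A ∩ B| = 4; needs |A ∩ B| / |A| ≥ 3/4 — true.
(d) pipit: |A| = 6, |A ∩ B| = 2; needs |A ∩ B| / |A| < 2/5 — true.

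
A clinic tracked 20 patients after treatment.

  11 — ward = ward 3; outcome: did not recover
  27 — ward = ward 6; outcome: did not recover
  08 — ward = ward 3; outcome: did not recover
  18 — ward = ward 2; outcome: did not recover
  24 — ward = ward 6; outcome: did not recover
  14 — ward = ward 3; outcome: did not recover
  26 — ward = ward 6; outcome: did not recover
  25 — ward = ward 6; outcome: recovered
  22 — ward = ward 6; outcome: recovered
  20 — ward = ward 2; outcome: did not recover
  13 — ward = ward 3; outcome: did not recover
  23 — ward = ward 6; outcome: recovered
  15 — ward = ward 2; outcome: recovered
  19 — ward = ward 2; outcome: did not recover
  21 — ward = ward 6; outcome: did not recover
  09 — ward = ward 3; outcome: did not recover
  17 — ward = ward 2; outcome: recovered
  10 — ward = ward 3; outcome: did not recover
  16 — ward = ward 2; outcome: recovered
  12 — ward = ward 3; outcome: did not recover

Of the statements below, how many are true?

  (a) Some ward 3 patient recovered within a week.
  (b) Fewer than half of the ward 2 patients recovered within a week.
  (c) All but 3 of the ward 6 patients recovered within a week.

0

(a) ward 3: |A| = 7, |A ∩ B| = 0; needs A ∩ B ≠ ∅ (|A ∩ B| ≥ 1) — false.
(b) ward 2: |A| = 6, |A ∩ B| = 3; needs |A ∩ B| < |A ∖ B| — false.
(c) ward 6: |A| = 7, |A ∩ B| = 3; needs |A ∖ B| = 3 — false.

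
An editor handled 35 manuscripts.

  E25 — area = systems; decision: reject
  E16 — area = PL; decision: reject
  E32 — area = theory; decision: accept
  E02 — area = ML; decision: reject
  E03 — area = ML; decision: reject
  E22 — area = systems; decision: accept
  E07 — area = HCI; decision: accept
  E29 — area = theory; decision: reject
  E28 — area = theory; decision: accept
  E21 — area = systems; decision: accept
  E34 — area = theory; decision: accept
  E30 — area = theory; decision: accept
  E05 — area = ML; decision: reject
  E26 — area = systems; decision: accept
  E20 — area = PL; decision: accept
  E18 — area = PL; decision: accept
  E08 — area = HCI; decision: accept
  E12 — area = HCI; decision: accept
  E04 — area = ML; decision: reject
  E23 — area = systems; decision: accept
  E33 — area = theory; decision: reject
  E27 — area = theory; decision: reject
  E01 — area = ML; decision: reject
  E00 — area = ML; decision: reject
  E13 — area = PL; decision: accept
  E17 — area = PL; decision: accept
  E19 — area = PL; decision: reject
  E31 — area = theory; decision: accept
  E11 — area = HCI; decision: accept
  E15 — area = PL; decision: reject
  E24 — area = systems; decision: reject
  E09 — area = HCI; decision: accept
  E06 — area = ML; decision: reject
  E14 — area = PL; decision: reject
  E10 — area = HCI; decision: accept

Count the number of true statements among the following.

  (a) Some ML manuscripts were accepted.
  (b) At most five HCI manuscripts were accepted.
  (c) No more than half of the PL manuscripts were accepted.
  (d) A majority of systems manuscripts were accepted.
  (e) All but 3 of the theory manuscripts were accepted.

(a) ML: |A| = 7, |A ∩ B| = 0; needs A ∩ B ≠ ∅ (|A ∩ B| ≥ 1) — false.
(b) HCI: |A| = 6, |A ∩ B| = 6; needs |A ∩ B| ≤ 5 — false.
(c) PL: |A| = 8, |A ∩ B| = 4; needs |A ∩ B| ≤ |A ∖ B| — true.
(d) systems: |A| = 6, |A ∩ B| = 4; needs |A ∩ B| > |A ∖ B| — true.
(e) theory: |A| = 8, |A ∩ B| = 5; needs |A ∖ B| = 3 — true.

3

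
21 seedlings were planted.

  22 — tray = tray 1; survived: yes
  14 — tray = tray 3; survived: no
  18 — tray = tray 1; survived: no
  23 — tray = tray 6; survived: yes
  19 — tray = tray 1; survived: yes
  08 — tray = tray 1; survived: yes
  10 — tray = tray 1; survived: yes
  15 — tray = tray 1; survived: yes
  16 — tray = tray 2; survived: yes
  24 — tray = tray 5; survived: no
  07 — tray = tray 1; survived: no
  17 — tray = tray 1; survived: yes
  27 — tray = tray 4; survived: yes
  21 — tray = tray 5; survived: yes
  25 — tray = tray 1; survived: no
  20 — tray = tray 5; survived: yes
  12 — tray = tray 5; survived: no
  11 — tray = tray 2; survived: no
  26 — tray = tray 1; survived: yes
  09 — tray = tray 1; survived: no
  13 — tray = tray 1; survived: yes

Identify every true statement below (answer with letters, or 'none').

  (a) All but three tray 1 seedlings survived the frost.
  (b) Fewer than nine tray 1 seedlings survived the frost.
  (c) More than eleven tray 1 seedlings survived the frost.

(b)

|A| = 12, |A ∩ B| = 8, |A ∖ B| = 4.
(a) |A ∖ B| = 3: fails.
(b) |A ∩ B| < 9: holds.
(c) |A ∩ B| > 11: fails.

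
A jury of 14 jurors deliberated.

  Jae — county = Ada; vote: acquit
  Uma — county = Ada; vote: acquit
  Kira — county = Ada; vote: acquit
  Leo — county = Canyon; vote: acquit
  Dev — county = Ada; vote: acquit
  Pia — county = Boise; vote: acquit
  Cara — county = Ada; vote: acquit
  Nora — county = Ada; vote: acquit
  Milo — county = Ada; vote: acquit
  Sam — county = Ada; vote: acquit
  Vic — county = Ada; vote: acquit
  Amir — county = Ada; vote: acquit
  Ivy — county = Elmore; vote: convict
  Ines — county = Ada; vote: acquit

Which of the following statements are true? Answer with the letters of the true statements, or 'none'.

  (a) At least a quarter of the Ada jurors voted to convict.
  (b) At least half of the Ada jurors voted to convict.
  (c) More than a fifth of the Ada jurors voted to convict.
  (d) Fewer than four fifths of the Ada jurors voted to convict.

(d)

|A| = 11, |A ∩ B| = 0, |A ∖ B| = 11.
(a) |A ∩ B| / |A| ≥ 1/4: fails.
(b) |A ∩ B| ≥ |A ∖ B|: fails.
(c) |A ∩ B| / |A| > 1/5: fails.
(d) |A ∩ B| / |A| < 4/5: holds.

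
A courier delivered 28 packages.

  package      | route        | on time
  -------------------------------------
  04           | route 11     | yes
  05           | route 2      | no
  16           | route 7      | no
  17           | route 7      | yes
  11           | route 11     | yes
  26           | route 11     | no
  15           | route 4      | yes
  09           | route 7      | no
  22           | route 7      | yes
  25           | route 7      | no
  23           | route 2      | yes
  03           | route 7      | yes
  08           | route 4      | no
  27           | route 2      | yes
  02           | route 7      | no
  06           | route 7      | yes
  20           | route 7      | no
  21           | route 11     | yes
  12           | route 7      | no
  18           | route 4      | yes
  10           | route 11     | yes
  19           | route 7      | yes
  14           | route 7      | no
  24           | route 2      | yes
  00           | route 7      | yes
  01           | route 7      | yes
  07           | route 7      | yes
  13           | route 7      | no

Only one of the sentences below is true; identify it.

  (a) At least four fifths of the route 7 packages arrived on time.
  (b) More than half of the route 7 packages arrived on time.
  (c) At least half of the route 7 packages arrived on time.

(c)

|A| = 16, |A ∩ B| = 8, |A ∖ B| = 8.
(a) requires |A ∩ B| / |A| ≥ 4/5: false.
(b) requires |A ∩ B| > |A ∖ B|: false.
(c) requires |A ∩ B| ≥ |A ∖ B|: true.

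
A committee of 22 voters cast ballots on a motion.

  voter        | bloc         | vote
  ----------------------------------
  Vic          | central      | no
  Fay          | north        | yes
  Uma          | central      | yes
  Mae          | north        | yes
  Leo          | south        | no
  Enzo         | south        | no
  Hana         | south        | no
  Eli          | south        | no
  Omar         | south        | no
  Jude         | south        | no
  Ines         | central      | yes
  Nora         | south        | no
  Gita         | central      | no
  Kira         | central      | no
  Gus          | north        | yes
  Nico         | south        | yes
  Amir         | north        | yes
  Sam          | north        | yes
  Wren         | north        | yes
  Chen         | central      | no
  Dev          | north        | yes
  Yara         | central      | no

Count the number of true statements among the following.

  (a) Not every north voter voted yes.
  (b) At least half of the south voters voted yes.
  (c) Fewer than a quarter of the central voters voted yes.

0

(a) north: |A| = 7, |A ∩ B| = 7; needs A ⊄ B (|A ∖ B| ≥ 1) — false.
(b) south: |A| = 8, |A ∩ B| = 1; needs |A ∩ B| ≥ |A ∖ B| — false.
(c) central: |A| = 7, |A ∩ B| = 2; needs |A ∩ B| / |A| < 1/4 — false.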